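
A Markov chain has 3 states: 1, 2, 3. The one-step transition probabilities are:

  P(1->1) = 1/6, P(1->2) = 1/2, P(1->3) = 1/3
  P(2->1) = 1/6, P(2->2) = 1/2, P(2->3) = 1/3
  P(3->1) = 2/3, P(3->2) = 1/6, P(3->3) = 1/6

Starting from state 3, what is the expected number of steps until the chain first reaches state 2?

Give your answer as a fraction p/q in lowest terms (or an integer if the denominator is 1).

Let h_i = expected steps to first reach 2 from state i.
Boundary: h_2 = 0.
First-step equations for the other states:
  h_1 = 1 + 1/6*h_1 + 1/2*h_2 + 1/3*h_3
  h_3 = 1 + 2/3*h_1 + 1/6*h_2 + 1/6*h_3

Substituting h_2 = 0 and rearranging gives the linear system (I - Q) h = 1:
  [5/6, -1/3] . (h_1, h_3) = 1
  [-2/3, 5/6] . (h_1, h_3) = 1

Solving yields:
  h_1 = 42/17
  h_3 = 54/17

Starting state is 3, so the expected hitting time is h_3 = 54/17.

Answer: 54/17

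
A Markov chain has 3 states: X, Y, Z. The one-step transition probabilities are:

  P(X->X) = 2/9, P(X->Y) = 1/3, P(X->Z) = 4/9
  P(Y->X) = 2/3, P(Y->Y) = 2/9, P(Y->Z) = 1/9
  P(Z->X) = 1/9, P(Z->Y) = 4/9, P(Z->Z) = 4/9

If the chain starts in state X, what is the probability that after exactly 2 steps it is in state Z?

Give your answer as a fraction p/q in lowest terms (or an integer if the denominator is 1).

Computing P^2 by repeated multiplication:
P^1 =
  X: [2/9, 1/3, 4/9]
  Y: [2/3, 2/9, 1/9]
  Z: [1/9, 4/9, 4/9]
P^2 =
  X: [26/81, 28/81, 1/3]
  Y: [25/81, 26/81, 10/27]
  Z: [10/27, 1/3, 8/27]

(P^2)[X -> Z] = 1/3

Answer: 1/3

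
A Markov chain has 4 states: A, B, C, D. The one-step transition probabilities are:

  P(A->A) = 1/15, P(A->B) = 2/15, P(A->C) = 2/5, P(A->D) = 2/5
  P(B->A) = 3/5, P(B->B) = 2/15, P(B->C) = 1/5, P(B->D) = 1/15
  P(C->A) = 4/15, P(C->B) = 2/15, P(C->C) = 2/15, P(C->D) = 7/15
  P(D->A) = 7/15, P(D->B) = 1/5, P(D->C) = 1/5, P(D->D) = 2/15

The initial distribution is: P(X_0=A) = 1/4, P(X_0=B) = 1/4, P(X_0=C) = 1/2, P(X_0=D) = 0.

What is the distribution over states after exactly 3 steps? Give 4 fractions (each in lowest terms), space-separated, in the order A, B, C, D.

Propagating the distribution step by step (d_{t+1} = d_t * P):
d_0 = (A=1/4, B=1/4, C=1/2, D=0)
  d_1[A] = 1/4*1/15 + 1/4*3/5 + 1/2*4/15 + 0*7/15 = 3/10
  d_1[B] = 1/4*2/15 + 1/4*2/15 + 1/2*2/15 + 0*1/5 = 2/15
  d_1[C] = 1/4*2/5 + 1/4*1/5 + 1/2*2/15 + 0*1/5 = 13/60
  d_1[D] = 1/4*2/5 + 1/4*1/15 + 1/2*7/15 + 0*2/15 = 7/20
d_1 = (A=3/10, B=2/15, C=13/60, D=7/20)
  d_2[A] = 3/10*1/15 + 2/15*3/5 + 13/60*4/15 + 7/20*7/15 = 289/900
  d_2[B] = 3/10*2/15 + 2/15*2/15 + 13/60*2/15 + 7/20*1/5 = 47/300
  d_2[C] = 3/10*2/5 + 2/15*1/5 + 13/60*2/15 + 7/20*1/5 = 221/900
  d_2[D] = 3/10*2/5 + 2/15*1/15 + 13/60*7/15 + 7/20*2/15 = 83/300
d_2 = (A=289/900, B=47/300, C=221/900, D=83/300)
  d_3[A] = 289/900*1/15 + 47/300*3/5 + 221/900*4/15 + 83/300*7/15 = 31/100
  d_3[B] = 289/900*2/15 + 47/300*2/15 + 221/900*2/15 + 83/300*1/5 = 683/4500
  d_3[C] = 289/900*2/5 + 47/300*1/5 + 221/900*2/15 + 83/300*1/5 = 1673/6750
  d_3[D] = 289/900*2/5 + 47/300*1/15 + 221/900*7/15 + 83/300*2/15 = 196/675
d_3 = (A=31/100, B=683/4500, C=1673/6750, D=196/675)

Answer: 31/100 683/4500 1673/6750 196/675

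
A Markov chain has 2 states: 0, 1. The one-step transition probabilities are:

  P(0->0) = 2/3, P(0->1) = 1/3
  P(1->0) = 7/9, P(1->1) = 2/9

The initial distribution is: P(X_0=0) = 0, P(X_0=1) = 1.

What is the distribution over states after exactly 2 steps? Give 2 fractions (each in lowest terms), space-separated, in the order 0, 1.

Propagating the distribution step by step (d_{t+1} = d_t * P):
d_0 = (0=0, 1=1)
  d_1[0] = 0*2/3 + 1*7/9 = 7/9
  d_1[1] = 0*1/3 + 1*2/9 = 2/9
d_1 = (0=7/9, 1=2/9)
  d_2[0] = 7/9*2/3 + 2/9*7/9 = 56/81
  d_2[1] = 7/9*1/3 + 2/9*2/9 = 25/81
d_2 = (0=56/81, 1=25/81)

Answer: 56/81 25/81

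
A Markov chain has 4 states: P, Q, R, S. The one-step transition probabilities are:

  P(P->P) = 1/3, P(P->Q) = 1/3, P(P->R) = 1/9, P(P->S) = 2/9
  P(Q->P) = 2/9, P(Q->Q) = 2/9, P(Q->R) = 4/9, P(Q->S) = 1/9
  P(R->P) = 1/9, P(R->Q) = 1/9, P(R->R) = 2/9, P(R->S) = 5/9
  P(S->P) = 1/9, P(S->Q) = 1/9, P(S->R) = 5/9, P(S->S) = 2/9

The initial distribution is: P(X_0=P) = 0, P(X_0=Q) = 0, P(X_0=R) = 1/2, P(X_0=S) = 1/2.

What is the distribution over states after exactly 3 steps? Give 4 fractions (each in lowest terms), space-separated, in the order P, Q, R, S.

Propagating the distribution step by step (d_{t+1} = d_t * P):
d_0 = (P=0, Q=0, R=1/2, S=1/2)
  d_1[P] = 0*1/3 + 0*2/9 + 1/2*1/9 + 1/2*1/9 = 1/9
  d_1[Q] = 0*1/3 + 0*2/9 + 1/2*1/9 + 1/2*1/9 = 1/9
  d_1[R] = 0*1/9 + 0*4/9 + 1/2*2/9 + 1/2*5/9 = 7/18
  d_1[S] = 0*2/9 + 0*1/9 + 1/2*5/9 + 1/2*2/9 = 7/18
d_1 = (P=1/9, Q=1/9, R=7/18, S=7/18)
  d_2[P] = 1/9*1/3 + 1/9*2/9 + 7/18*1/9 + 7/18*1/9 = 4/27
  d_2[Q] = 1/9*1/3 + 1/9*2/9 + 7/18*1/9 + 7/18*1/9 = 4/27
  d_2[R] = 1/9*1/9 + 1/9*4/9 + 7/18*2/9 + 7/18*5/9 = 59/162
  d_2[S] = 1/9*2/9 + 1/9*1/9 + 7/18*5/9 + 7/18*2/9 = 55/162
d_2 = (P=4/27, Q=4/27, R=59/162, S=55/162)
  d_3[P] = 4/27*1/3 + 4/27*2/9 + 59/162*1/9 + 55/162*1/9 = 13/81
  d_3[Q] = 4/27*1/3 + 4/27*2/9 + 59/162*1/9 + 55/162*1/9 = 13/81
  d_3[R] = 4/27*1/9 + 4/27*4/9 + 59/162*2/9 + 55/162*5/9 = 19/54
  d_3[S] = 4/27*2/9 + 4/27*1/9 + 59/162*5/9 + 55/162*2/9 = 53/162
d_3 = (P=13/81, Q=13/81, R=19/54, S=53/162)

Answer: 13/81 13/81 19/54 53/162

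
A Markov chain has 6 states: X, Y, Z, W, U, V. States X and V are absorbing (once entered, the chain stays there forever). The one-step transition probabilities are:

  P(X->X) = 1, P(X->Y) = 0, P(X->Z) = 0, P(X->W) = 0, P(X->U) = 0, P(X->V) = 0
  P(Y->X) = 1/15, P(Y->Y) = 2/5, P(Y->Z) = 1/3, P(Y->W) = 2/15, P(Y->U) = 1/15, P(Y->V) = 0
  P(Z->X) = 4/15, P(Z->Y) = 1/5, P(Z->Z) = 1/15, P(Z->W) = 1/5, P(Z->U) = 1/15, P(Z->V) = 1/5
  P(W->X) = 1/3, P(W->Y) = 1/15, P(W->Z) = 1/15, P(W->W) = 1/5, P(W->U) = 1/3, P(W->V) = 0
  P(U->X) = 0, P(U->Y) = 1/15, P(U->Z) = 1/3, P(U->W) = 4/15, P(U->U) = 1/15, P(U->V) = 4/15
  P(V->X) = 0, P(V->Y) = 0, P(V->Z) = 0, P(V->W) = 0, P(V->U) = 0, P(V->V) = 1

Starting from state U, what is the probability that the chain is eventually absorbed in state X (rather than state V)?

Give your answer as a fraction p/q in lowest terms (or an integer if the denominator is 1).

Answer: 785/1656

Derivation:
Let a_i = P(absorbed in X | start in state i).
Boundary conditions: a_X = 1, a_V = 0.
For each transient state i, a_i = sum_j P(i->j) * a_j:
  a_Y = 1/15*a_X + 2/5*a_Y + 1/3*a_Z + 2/15*a_W + 1/15*a_U + 0*a_V
  a_Z = 4/15*a_X + 1/5*a_Y + 1/15*a_Z + 1/5*a_W + 1/15*a_U + 1/5*a_V
  a_W = 1/3*a_X + 1/15*a_Y + 1/15*a_Z + 1/5*a_W + 1/3*a_U + 0*a_V
  a_U = 0*a_X + 1/15*a_Y + 1/3*a_Z + 4/15*a_W + 1/15*a_U + 4/15*a_V

Substituting a_X = 1 and a_V = 0, rearrange to (I - Q) a = r where r[i] = P(i -> X):
  [3/5, -1/3, -2/15, -1/15] . (a_Y, a_Z, a_W, a_U) = 1/15
  [-1/5, 14/15, -1/5, -1/15] . (a_Y, a_Z, a_W, a_U) = 4/15
  [-1/15, -1/15, 4/5, -1/3] . (a_Y, a_Z, a_W, a_U) = 1/3
  [-1/15, -1/3, -4/15, 14/15] . (a_Y, a_Z, a_W, a_U) = 0

Solving yields:
  a_Y = 4417/6624
  a_Z = 4087/6624
  a_W = 4777/6624
  a_U = 785/1656

Starting state is U, so the absorption probability is a_U = 785/1656.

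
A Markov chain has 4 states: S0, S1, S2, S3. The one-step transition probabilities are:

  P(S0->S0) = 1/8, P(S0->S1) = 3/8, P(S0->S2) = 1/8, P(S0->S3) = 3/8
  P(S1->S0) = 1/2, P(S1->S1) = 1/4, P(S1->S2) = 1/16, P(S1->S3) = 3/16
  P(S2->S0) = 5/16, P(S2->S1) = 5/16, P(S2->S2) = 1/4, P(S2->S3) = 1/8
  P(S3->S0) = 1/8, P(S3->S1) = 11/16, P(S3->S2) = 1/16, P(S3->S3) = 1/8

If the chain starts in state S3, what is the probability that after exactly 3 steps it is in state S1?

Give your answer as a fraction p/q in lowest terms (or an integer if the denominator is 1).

Answer: 401/1024

Derivation:
Computing P^3 by repeated multiplication:
P^1 =
  S0: [1/8, 3/8, 1/8, 3/8]
  S1: [1/2, 1/4, 1/16, 3/16]
  S2: [5/16, 5/16, 1/4, 1/8]
  S3: [1/8, 11/16, 1/16, 1/8]
P^2 =
  S0: [37/128, 7/16, 3/32, 23/128]
  S1: [59/256, 51/128, 27/256, 17/64]
  S2: [37/128, 23/64, 33/256, 57/256]
  S3: [101/256, 83/256, 21/256, 51/256]
P^3 =
  S0: [157/512, 759/2048, 201/2048, 115/512]
  S1: [1205/4096, 1645/4096, 99/1024, 425/2048]
  S2: [1163/4096, 401/1024, 429/4096, 225/1024]
  S3: [1073/4096, 401/1024, 105/1024, 999/4096]

(P^3)[S3 -> S1] = 401/1024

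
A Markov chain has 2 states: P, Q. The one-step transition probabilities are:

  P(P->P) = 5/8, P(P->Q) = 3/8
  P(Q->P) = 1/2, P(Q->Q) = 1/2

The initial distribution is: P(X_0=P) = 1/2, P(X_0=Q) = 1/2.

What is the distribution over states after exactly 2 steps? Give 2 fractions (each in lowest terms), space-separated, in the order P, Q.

Answer: 73/128 55/128

Derivation:
Propagating the distribution step by step (d_{t+1} = d_t * P):
d_0 = (P=1/2, Q=1/2)
  d_1[P] = 1/2*5/8 + 1/2*1/2 = 9/16
  d_1[Q] = 1/2*3/8 + 1/2*1/2 = 7/16
d_1 = (P=9/16, Q=7/16)
  d_2[P] = 9/16*5/8 + 7/16*1/2 = 73/128
  d_2[Q] = 9/16*3/8 + 7/16*1/2 = 55/128
d_2 = (P=73/128, Q=55/128)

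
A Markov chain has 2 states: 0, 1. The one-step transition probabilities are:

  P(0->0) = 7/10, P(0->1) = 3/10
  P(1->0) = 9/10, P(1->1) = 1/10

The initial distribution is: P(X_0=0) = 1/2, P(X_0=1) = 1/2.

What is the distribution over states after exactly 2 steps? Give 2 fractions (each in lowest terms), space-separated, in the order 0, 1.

Propagating the distribution step by step (d_{t+1} = d_t * P):
d_0 = (0=1/2, 1=1/2)
  d_1[0] = 1/2*7/10 + 1/2*9/10 = 4/5
  d_1[1] = 1/2*3/10 + 1/2*1/10 = 1/5
d_1 = (0=4/5, 1=1/5)
  d_2[0] = 4/5*7/10 + 1/5*9/10 = 37/50
  d_2[1] = 4/5*3/10 + 1/5*1/10 = 13/50
d_2 = (0=37/50, 1=13/50)

Answer: 37/50 13/50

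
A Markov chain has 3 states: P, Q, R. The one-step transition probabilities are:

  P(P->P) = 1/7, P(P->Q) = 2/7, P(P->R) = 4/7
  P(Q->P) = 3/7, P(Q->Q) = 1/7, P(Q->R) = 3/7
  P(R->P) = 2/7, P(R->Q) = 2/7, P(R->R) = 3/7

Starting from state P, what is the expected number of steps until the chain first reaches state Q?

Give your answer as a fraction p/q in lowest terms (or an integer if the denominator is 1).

Answer: 7/2

Derivation:
Let h_i = expected steps to first reach Q from state i.
Boundary: h_Q = 0.
First-step equations for the other states:
  h_P = 1 + 1/7*h_P + 2/7*h_Q + 4/7*h_R
  h_R = 1 + 2/7*h_P + 2/7*h_Q + 3/7*h_R

Substituting h_Q = 0 and rearranging gives the linear system (I - Q) h = 1:
  [6/7, -4/7] . (h_P, h_R) = 1
  [-2/7, 4/7] . (h_P, h_R) = 1

Solving yields:
  h_P = 7/2
  h_R = 7/2

Starting state is P, so the expected hitting time is h_P = 7/2.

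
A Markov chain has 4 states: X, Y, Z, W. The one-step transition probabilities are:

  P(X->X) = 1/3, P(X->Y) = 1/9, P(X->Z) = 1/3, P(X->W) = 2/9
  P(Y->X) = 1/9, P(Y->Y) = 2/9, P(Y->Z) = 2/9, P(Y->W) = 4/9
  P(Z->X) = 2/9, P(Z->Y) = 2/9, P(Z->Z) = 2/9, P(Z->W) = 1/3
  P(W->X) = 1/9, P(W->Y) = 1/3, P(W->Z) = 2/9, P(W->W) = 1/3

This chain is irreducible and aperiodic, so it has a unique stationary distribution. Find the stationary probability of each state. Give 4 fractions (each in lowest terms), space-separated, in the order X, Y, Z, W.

Answer: 11/62 149/620 15/62 211/620

Derivation:
The stationary distribution satisfies pi = pi * P, i.e.:
  pi_X = 1/3*pi_X + 1/9*pi_Y + 2/9*pi_Z + 1/9*pi_W
  pi_Y = 1/9*pi_X + 2/9*pi_Y + 2/9*pi_Z + 1/3*pi_W
  pi_Z = 1/3*pi_X + 2/9*pi_Y + 2/9*pi_Z + 2/9*pi_W
  pi_W = 2/9*pi_X + 4/9*pi_Y + 1/3*pi_Z + 1/3*pi_W
with normalization: pi_X + pi_Y + pi_Z + pi_W = 1.

Using the first 3 balance equations plus normalization, the linear system A*pi = b is:
  [-2/3, 1/9, 2/9, 1/9] . pi = 0
  [1/9, -7/9, 2/9, 1/3] . pi = 0
  [1/3, 2/9, -7/9, 2/9] . pi = 0
  [1, 1, 1, 1] . pi = 1

Solving yields:
  pi_X = 11/62
  pi_Y = 149/620
  pi_Z = 15/62
  pi_W = 211/620

Verification (pi * P):
  11/62*1/3 + 149/620*1/9 + 15/62*2/9 + 211/620*1/9 = 11/62 = pi_X  (ok)
  11/62*1/9 + 149/620*2/9 + 15/62*2/9 + 211/620*1/3 = 149/620 = pi_Y  (ok)
  11/62*1/3 + 149/620*2/9 + 15/62*2/9 + 211/620*2/9 = 15/62 = pi_Z  (ok)
  11/62*2/9 + 149/620*4/9 + 15/62*1/3 + 211/620*1/3 = 211/620 = pi_W  (ok)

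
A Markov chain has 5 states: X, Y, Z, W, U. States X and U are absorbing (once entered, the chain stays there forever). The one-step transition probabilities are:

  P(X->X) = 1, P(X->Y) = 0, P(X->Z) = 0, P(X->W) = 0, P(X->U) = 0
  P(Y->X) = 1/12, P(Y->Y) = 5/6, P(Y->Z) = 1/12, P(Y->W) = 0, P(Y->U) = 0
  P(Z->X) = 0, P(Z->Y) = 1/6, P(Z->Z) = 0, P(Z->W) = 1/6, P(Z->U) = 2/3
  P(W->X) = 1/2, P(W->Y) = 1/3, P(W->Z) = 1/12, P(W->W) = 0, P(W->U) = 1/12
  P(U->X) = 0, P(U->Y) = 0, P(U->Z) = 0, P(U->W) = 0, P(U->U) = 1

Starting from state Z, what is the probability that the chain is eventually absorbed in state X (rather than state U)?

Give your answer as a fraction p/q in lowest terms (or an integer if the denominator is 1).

Let a_i = P(absorbed in X | start in state i).
Boundary conditions: a_X = 1, a_U = 0.
For each transient state i, a_i = sum_j P(i->j) * a_j:
  a_Y = 1/12*a_X + 5/6*a_Y + 1/12*a_Z + 0*a_W + 0*a_U
  a_Z = 0*a_X + 1/6*a_Y + 0*a_Z + 1/6*a_W + 2/3*a_U
  a_W = 1/2*a_X + 1/3*a_Y + 1/12*a_Z + 0*a_W + 1/12*a_U

Substituting a_X = 1 and a_U = 0, rearrange to (I - Q) a = r where r[i] = P(i -> X):
  [1/6, -1/12, 0] . (a_Y, a_Z, a_W) = 1/12
  [-1/6, 1, -1/6] . (a_Y, a_Z, a_W) = 0
  [-1/3, -1/12, 1] . (a_Y, a_Z, a_W) = 1/2

Solving yields:
  a_Y = 11/18
  a_Z = 2/9
  a_W = 13/18

Starting state is Z, so the absorption probability is a_Z = 2/9.

Answer: 2/9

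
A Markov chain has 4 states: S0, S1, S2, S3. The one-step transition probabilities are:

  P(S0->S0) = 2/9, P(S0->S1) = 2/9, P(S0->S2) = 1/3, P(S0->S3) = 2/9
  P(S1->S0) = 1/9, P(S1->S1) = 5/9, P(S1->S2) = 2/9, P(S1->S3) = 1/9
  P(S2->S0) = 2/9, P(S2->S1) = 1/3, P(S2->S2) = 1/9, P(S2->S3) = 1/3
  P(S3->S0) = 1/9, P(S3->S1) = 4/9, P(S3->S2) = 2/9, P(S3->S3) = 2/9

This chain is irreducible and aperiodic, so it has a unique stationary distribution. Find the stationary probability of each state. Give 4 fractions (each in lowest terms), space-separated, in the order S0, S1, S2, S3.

The stationary distribution satisfies pi = pi * P, i.e.:
  pi_S0 = 2/9*pi_S0 + 1/9*pi_S1 + 2/9*pi_S2 + 1/9*pi_S3
  pi_S1 = 2/9*pi_S0 + 5/9*pi_S1 + 1/3*pi_S2 + 4/9*pi_S3
  pi_S2 = 1/3*pi_S0 + 2/9*pi_S1 + 1/9*pi_S2 + 2/9*pi_S3
  pi_S3 = 2/9*pi_S0 + 1/9*pi_S1 + 1/3*pi_S2 + 2/9*pi_S3
with normalization: pi_S0 + pi_S1 + pi_S2 + pi_S3 = 1.

Using the first 3 balance equations plus normalization, the linear system A*pi = b is:
  [-7/9, 1/9, 2/9, 1/9] . pi = 0
  [2/9, -4/9, 1/3, 4/9] . pi = 0
  [1/3, 2/9, -8/9, 2/9] . pi = 0
  [1, 1, 1, 1] . pi = 1

Solving yields:
  pi_S0 = 12/79
  pi_S1 = 275/632
  pi_S2 = 17/79
  pi_S3 = 125/632

Verification (pi * P):
  12/79*2/9 + 275/632*1/9 + 17/79*2/9 + 125/632*1/9 = 12/79 = pi_S0  (ok)
  12/79*2/9 + 275/632*5/9 + 17/79*1/3 + 125/632*4/9 = 275/632 = pi_S1  (ok)
  12/79*1/3 + 275/632*2/9 + 17/79*1/9 + 125/632*2/9 = 17/79 = pi_S2  (ok)
  12/79*2/9 + 275/632*1/9 + 17/79*1/3 + 125/632*2/9 = 125/632 = pi_S3  (ok)

Answer: 12/79 275/632 17/79 125/632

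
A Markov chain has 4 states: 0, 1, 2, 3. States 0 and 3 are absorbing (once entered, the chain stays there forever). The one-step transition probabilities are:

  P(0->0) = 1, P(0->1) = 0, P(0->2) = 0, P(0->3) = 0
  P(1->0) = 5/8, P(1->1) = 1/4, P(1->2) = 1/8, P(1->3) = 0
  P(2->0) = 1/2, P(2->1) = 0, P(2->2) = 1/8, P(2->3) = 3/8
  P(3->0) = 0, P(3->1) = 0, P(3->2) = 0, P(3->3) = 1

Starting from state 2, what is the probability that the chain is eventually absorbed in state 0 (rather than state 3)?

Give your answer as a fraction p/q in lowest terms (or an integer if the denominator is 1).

Let a_i = P(absorbed in 0 | start in state i).
Boundary conditions: a_0 = 1, a_3 = 0.
For each transient state i, a_i = sum_j P(i->j) * a_j:
  a_1 = 5/8*a_0 + 1/4*a_1 + 1/8*a_2 + 0*a_3
  a_2 = 1/2*a_0 + 0*a_1 + 1/8*a_2 + 3/8*a_3

Substituting a_0 = 1 and a_3 = 0, rearrange to (I - Q) a = r where r[i] = P(i -> 0):
  [3/4, -1/8] . (a_1, a_2) = 5/8
  [0, 7/8] . (a_1, a_2) = 1/2

Solving yields:
  a_1 = 13/14
  a_2 = 4/7

Starting state is 2, so the absorption probability is a_2 = 4/7.

Answer: 4/7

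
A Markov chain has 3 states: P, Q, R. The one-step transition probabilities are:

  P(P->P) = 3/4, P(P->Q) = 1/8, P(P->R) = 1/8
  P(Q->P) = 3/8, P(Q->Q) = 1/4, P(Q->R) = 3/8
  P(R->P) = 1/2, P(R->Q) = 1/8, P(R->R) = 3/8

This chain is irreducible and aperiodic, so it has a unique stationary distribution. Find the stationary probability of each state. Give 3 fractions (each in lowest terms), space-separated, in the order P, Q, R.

The stationary distribution satisfies pi = pi * P, i.e.:
  pi_P = 3/4*pi_P + 3/8*pi_Q + 1/2*pi_R
  pi_Q = 1/8*pi_P + 1/4*pi_Q + 1/8*pi_R
  pi_R = 1/8*pi_P + 3/8*pi_Q + 3/8*pi_R
with normalization: pi_P + pi_Q + pi_R = 1.

Using the first 2 balance equations plus normalization, the linear system A*pi = b is:
  [-1/4, 3/8, 1/2] . pi = 0
  [1/8, -3/4, 1/8] . pi = 0
  [1, 1, 1] . pi = 1

Solving yields:
  pi_P = 9/14
  pi_Q = 1/7
  pi_R = 3/14

Verification (pi * P):
  9/14*3/4 + 1/7*3/8 + 3/14*1/2 = 9/14 = pi_P  (ok)
  9/14*1/8 + 1/7*1/4 + 3/14*1/8 = 1/7 = pi_Q  (ok)
  9/14*1/8 + 1/7*3/8 + 3/14*3/8 = 3/14 = pi_R  (ok)

Answer: 9/14 1/7 3/14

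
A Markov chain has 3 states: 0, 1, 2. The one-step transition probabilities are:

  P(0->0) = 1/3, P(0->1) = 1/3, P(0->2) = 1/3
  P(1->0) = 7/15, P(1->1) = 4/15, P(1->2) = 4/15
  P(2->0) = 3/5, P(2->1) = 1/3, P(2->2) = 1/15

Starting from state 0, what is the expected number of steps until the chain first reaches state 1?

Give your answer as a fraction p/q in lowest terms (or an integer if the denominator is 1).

Answer: 3

Derivation:
Let h_i = expected steps to first reach 1 from state i.
Boundary: h_1 = 0.
First-step equations for the other states:
  h_0 = 1 + 1/3*h_0 + 1/3*h_1 + 1/3*h_2
  h_2 = 1 + 3/5*h_0 + 1/3*h_1 + 1/15*h_2

Substituting h_1 = 0 and rearranging gives the linear system (I - Q) h = 1:
  [2/3, -1/3] . (h_0, h_2) = 1
  [-3/5, 14/15] . (h_0, h_2) = 1

Solving yields:
  h_0 = 3
  h_2 = 3

Starting state is 0, so the expected hitting time is h_0 = 3.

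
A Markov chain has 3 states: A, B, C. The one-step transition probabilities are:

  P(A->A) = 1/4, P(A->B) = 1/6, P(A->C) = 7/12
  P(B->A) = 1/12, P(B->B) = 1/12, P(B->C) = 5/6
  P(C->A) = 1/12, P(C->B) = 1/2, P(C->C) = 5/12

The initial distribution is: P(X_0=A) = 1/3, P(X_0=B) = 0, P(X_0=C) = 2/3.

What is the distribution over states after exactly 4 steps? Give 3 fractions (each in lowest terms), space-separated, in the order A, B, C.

Answer: 779/7776 3353/10368 17929/31104

Derivation:
Propagating the distribution step by step (d_{t+1} = d_t * P):
d_0 = (A=1/3, B=0, C=2/3)
  d_1[A] = 1/3*1/4 + 0*1/12 + 2/3*1/12 = 5/36
  d_1[B] = 1/3*1/6 + 0*1/12 + 2/3*1/2 = 7/18
  d_1[C] = 1/3*7/12 + 0*5/6 + 2/3*5/12 = 17/36
d_1 = (A=5/36, B=7/18, C=17/36)
  d_2[A] = 5/36*1/4 + 7/18*1/12 + 17/36*1/12 = 23/216
  d_2[B] = 5/36*1/6 + 7/18*1/12 + 17/36*1/2 = 7/24
  d_2[C] = 5/36*7/12 + 7/18*5/6 + 17/36*5/12 = 65/108
d_2 = (A=23/216, B=7/24, C=65/108)
  d_3[A] = 23/216*1/4 + 7/24*1/12 + 65/108*1/12 = 131/1296
  d_3[B] = 23/216*1/6 + 7/24*1/12 + 65/108*1/2 = 889/2592
  d_3[C] = 23/216*7/12 + 7/24*5/6 + 65/108*5/12 = 1441/2592
d_3 = (A=131/1296, B=889/2592, C=1441/2592)
  d_4[A] = 131/1296*1/4 + 889/2592*1/12 + 1441/2592*1/12 = 779/7776
  d_4[B] = 131/1296*1/6 + 889/2592*1/12 + 1441/2592*1/2 = 3353/10368
  d_4[C] = 131/1296*7/12 + 889/2592*5/6 + 1441/2592*5/12 = 17929/31104
d_4 = (A=779/7776, B=3353/10368, C=17929/31104)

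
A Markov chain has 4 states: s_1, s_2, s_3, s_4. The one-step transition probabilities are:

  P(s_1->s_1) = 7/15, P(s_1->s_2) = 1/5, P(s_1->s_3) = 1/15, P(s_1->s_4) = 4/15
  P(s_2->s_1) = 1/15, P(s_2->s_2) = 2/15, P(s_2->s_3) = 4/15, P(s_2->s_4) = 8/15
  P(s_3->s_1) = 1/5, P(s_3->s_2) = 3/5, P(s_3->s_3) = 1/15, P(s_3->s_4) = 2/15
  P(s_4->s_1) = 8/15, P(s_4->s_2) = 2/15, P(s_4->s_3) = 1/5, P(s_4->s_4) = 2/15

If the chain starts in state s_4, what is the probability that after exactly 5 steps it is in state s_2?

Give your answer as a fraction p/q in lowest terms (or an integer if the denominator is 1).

Computing P^5 by repeated multiplication:
P^1 =
  s_1: [7/15, 1/5, 1/15, 4/15]
  s_2: [1/15, 2/15, 4/15, 8/15]
  s_3: [1/5, 3/5, 1/15, 2/15]
  s_4: [8/15, 2/15, 1/5, 2/15]
P^2 =
  s_1: [29/75, 44/225, 32/225, 62/225]
  s_2: [17/45, 59/225, 37/225, 44/225]
  s_3: [49/225, 8/45, 46/225, 2/5]
  s_4: [83/225, 59/225, 1/9, 58/225]
P^3 =
  s_1: [83/225, 761/3375, 481/3375, 296/1125]
  s_2: [1117/3375, 794/3375, 98/675, 974/3375]
  s_3: [1241/3375, 821/3375, 7/45, 788/3375]
  s_4: [131/375, 236/1125, 518/3375, 194/675]
P^4 =
  s_1: [18023/50625, 11362/50625, 826/5625, 1534/5625]
  s_2: [143/405, 11297/50625, 1541/10125, 13748/50625]
  s_3: [17387/50625, 11666/50625, 7414/50625, 14158/50625]
  s_4: [731/2025, 2311/10125, 7439/50625, 1484/5625]
P^5 =
  s_1: [90091/253125, 171311/759375, 37441/253125, 205468/759375]
  s_2: [269521/759375, 34612/151875, 112012/759375, 204782/759375]
  s_3: [89627/253125, 11369/50625, 113939/759375, 41204/151875]
  s_4: [53729/151875, 171598/759375, 37334/253125, 41426/151875]

(P^5)[s_4 -> s_2] = 171598/759375

Answer: 171598/759375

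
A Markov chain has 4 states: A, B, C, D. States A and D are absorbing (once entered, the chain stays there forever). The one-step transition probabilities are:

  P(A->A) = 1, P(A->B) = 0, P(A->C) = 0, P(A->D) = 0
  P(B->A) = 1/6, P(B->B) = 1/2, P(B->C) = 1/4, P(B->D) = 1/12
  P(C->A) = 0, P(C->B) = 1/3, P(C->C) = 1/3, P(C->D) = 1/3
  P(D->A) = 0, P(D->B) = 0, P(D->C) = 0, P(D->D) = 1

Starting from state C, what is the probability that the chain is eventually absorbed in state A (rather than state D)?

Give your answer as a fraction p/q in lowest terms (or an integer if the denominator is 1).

Answer: 2/9

Derivation:
Let a_i = P(absorbed in A | start in state i).
Boundary conditions: a_A = 1, a_D = 0.
For each transient state i, a_i = sum_j P(i->j) * a_j:
  a_B = 1/6*a_A + 1/2*a_B + 1/4*a_C + 1/12*a_D
  a_C = 0*a_A + 1/3*a_B + 1/3*a_C + 1/3*a_D

Substituting a_A = 1 and a_D = 0, rearrange to (I - Q) a = r where r[i] = P(i -> A):
  [1/2, -1/4] . (a_B, a_C) = 1/6
  [-1/3, 2/3] . (a_B, a_C) = 0

Solving yields:
  a_B = 4/9
  a_C = 2/9

Starting state is C, so the absorption probability is a_C = 2/9.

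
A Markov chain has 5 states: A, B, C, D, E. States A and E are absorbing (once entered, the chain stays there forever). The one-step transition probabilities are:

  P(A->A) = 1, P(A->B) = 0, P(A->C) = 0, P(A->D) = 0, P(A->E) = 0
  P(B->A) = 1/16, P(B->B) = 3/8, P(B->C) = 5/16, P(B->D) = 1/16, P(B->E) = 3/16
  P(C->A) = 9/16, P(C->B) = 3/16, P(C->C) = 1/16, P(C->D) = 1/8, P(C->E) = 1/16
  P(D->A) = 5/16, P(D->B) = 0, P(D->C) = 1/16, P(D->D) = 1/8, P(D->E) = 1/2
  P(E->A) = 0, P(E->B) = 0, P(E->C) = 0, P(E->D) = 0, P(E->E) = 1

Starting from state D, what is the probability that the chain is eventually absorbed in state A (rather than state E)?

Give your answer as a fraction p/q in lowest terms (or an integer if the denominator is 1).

Let a_i = P(absorbed in A | start in state i).
Boundary conditions: a_A = 1, a_E = 0.
For each transient state i, a_i = sum_j P(i->j) * a_j:
  a_B = 1/16*a_A + 3/8*a_B + 5/16*a_C + 1/16*a_D + 3/16*a_E
  a_C = 9/16*a_A + 3/16*a_B + 1/16*a_C + 1/8*a_D + 1/16*a_E
  a_D = 5/16*a_A + 0*a_B + 1/16*a_C + 1/8*a_D + 1/2*a_E

Substituting a_A = 1 and a_E = 0, rearrange to (I - Q) a = r where r[i] = P(i -> A):
  [5/8, -5/16, -1/16] . (a_B, a_C, a_D) = 1/16
  [-3/16, 15/16, -1/8] . (a_B, a_C, a_D) = 9/16
  [0, -1/16, 7/8] . (a_B, a_C, a_D) = 5/16

Solving yields:
  a_B = 972/1867
  a_C = 1417/1867
  a_D = 768/1867

Starting state is D, so the absorption probability is a_D = 768/1867.

Answer: 768/1867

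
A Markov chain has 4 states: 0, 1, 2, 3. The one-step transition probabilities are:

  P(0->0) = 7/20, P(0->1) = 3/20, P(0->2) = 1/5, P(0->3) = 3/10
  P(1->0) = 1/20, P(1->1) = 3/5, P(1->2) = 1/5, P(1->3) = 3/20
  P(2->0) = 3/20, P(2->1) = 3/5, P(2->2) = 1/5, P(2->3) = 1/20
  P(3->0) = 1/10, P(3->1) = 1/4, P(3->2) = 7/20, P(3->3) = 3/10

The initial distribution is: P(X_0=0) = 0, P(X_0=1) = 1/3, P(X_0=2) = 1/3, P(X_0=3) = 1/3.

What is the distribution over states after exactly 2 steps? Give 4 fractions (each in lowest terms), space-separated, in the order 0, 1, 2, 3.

Propagating the distribution step by step (d_{t+1} = d_t * P):
d_0 = (0=0, 1=1/3, 2=1/3, 3=1/3)
  d_1[0] = 0*7/20 + 1/3*1/20 + 1/3*3/20 + 1/3*1/10 = 1/10
  d_1[1] = 0*3/20 + 1/3*3/5 + 1/3*3/5 + 1/3*1/4 = 29/60
  d_1[2] = 0*1/5 + 1/3*1/5 + 1/3*1/5 + 1/3*7/20 = 1/4
  d_1[3] = 0*3/10 + 1/3*3/20 + 1/3*1/20 + 1/3*3/10 = 1/6
d_1 = (0=1/10, 1=29/60, 2=1/4, 3=1/6)
  d_2[0] = 1/10*7/20 + 29/60*1/20 + 1/4*3/20 + 1/6*1/10 = 17/150
  d_2[1] = 1/10*3/20 + 29/60*3/5 + 1/4*3/5 + 1/6*1/4 = 149/300
  d_2[2] = 1/10*1/5 + 29/60*1/5 + 1/4*1/5 + 1/6*7/20 = 9/40
  d_2[3] = 1/10*3/10 + 29/60*3/20 + 1/4*1/20 + 1/6*3/10 = 33/200
d_2 = (0=17/150, 1=149/300, 2=9/40, 3=33/200)

Answer: 17/150 149/300 9/40 33/200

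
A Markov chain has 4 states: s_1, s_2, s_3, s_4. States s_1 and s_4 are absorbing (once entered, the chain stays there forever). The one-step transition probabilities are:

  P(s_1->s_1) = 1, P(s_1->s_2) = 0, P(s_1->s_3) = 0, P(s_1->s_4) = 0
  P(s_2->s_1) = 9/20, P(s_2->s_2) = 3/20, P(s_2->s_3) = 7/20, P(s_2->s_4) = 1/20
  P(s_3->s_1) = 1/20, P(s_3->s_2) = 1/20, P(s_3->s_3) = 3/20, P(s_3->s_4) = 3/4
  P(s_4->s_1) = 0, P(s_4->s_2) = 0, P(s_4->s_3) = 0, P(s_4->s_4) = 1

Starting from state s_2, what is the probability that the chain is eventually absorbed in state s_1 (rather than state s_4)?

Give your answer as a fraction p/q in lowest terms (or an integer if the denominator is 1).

Answer: 80/141

Derivation:
Let a_i = P(absorbed in s_1 | start in state i).
Boundary conditions: a_s_1 = 1, a_s_4 = 0.
For each transient state i, a_i = sum_j P(i->j) * a_j:
  a_s_2 = 9/20*a_s_1 + 3/20*a_s_2 + 7/20*a_s_3 + 1/20*a_s_4
  a_s_3 = 1/20*a_s_1 + 1/20*a_s_2 + 3/20*a_s_3 + 3/4*a_s_4

Substituting a_s_1 = 1 and a_s_4 = 0, rearrange to (I - Q) a = r where r[i] = P(i -> s_1):
  [17/20, -7/20] . (a_s_2, a_s_3) = 9/20
  [-1/20, 17/20] . (a_s_2, a_s_3) = 1/20

Solving yields:
  a_s_2 = 80/141
  a_s_3 = 13/141

Starting state is s_2, so the absorption probability is a_s_2 = 80/141.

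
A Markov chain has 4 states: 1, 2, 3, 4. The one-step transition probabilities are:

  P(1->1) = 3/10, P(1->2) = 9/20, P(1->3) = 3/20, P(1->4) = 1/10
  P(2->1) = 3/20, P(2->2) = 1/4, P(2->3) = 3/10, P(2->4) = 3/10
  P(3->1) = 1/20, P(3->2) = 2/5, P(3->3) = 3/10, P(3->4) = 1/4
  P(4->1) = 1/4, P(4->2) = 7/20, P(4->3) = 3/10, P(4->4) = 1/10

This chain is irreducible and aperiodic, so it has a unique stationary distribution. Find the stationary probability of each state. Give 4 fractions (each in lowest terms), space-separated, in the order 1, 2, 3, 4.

The stationary distribution satisfies pi = pi * P, i.e.:
  pi_1 = 3/10*pi_1 + 3/20*pi_2 + 1/20*pi_3 + 1/4*pi_4
  pi_2 = 9/20*pi_1 + 1/4*pi_2 + 2/5*pi_3 + 7/20*pi_4
  pi_3 = 3/20*pi_1 + 3/10*pi_2 + 3/10*pi_3 + 3/10*pi_4
  pi_4 = 1/10*pi_1 + 3/10*pi_2 + 1/4*pi_3 + 1/10*pi_4
with normalization: pi_1 + pi_2 + pi_3 + pi_4 = 1.

Using the first 3 balance equations plus normalization, the linear system A*pi = b is:
  [-7/10, 3/20, 1/20, 1/4] . pi = 0
  [9/20, -3/4, 2/5, 7/20] . pi = 0
  [3/20, 3/10, -7/10, 3/10] . pi = 0
  [1, 1, 1, 1] . pi = 1

Solving yields:
  pi_1 = 138/817
  pi_2 = 2827/8170
  pi_3 = 1122/4085
  pi_4 = 1719/8170

Verification (pi * P):
  138/817*3/10 + 2827/8170*3/20 + 1122/4085*1/20 + 1719/8170*1/4 = 138/817 = pi_1  (ok)
  138/817*9/20 + 2827/8170*1/4 + 1122/4085*2/5 + 1719/8170*7/20 = 2827/8170 = pi_2  (ok)
  138/817*3/20 + 2827/8170*3/10 + 1122/4085*3/10 + 1719/8170*3/10 = 1122/4085 = pi_3  (ok)
  138/817*1/10 + 2827/8170*3/10 + 1122/4085*1/4 + 1719/8170*1/10 = 1719/8170 = pi_4  (ok)

Answer: 138/817 2827/8170 1122/4085 1719/8170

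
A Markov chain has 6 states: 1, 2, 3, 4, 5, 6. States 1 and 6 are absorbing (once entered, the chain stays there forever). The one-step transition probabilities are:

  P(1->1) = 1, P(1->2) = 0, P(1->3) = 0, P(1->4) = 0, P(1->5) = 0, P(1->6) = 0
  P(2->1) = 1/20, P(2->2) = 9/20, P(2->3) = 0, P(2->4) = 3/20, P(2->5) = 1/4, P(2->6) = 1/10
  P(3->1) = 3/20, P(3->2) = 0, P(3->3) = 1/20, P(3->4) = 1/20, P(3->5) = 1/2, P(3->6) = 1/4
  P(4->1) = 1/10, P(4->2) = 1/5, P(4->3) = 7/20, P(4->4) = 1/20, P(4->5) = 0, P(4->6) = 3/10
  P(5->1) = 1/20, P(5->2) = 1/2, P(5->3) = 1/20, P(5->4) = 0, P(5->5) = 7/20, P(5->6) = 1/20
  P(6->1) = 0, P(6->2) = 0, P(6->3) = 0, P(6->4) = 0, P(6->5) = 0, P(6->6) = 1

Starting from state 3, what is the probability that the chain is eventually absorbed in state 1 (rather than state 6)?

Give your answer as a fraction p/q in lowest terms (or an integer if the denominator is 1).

Answer: 9561/25868

Derivation:
Let a_i = P(absorbed in 1 | start in state i).
Boundary conditions: a_1 = 1, a_6 = 0.
For each transient state i, a_i = sum_j P(i->j) * a_j:
  a_2 = 1/20*a_1 + 9/20*a_2 + 0*a_3 + 3/20*a_4 + 1/4*a_5 + 1/10*a_6
  a_3 = 3/20*a_1 + 0*a_2 + 1/20*a_3 + 1/20*a_4 + 1/2*a_5 + 1/4*a_6
  a_4 = 1/10*a_1 + 1/5*a_2 + 7/20*a_3 + 1/20*a_4 + 0*a_5 + 3/10*a_6
  a_5 = 1/20*a_1 + 1/2*a_2 + 1/20*a_3 + 0*a_4 + 7/20*a_5 + 1/20*a_6

Substituting a_1 = 1 and a_6 = 0, rearrange to (I - Q) a = r where r[i] = P(i -> 1):
  [11/20, 0, -3/20, -1/4] . (a_2, a_3, a_4, a_5) = 1/20
  [0, 19/20, -1/20, -1/2] . (a_2, a_3, a_4, a_5) = 3/20
  [-1/5, -7/20, 19/20, 0] . (a_2, a_3, a_4, a_5) = 1/10
  [-1/2, -1/20, 0, 13/20] . (a_2, a_3, a_4, a_5) = 1/20

Solving yields:
  a_2 = 2232/6467
  a_3 = 9561/25868
  a_4 = 8125/25868
  a_5 = 9593/25868

Starting state is 3, so the absorption probability is a_3 = 9561/25868.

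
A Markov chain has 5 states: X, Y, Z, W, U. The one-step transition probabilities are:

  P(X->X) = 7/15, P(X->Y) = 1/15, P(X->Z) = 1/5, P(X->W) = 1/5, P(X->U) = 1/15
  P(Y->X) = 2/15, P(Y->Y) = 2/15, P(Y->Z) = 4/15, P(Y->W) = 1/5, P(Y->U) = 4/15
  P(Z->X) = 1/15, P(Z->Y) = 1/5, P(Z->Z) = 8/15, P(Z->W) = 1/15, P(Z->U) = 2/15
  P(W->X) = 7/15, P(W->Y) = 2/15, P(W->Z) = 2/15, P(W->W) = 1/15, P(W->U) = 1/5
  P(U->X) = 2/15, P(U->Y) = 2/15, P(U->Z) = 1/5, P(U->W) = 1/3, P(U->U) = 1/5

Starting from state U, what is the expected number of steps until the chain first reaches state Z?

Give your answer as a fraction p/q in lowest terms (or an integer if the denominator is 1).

Answer: 44850/8653

Derivation:
Let h_i = expected steps to first reach Z from state i.
Boundary: h_Z = 0.
First-step equations for the other states:
  h_X = 1 + 7/15*h_X + 1/15*h_Y + 1/5*h_Z + 1/5*h_W + 1/15*h_U
  h_Y = 1 + 2/15*h_X + 2/15*h_Y + 4/15*h_Z + 1/5*h_W + 4/15*h_U
  h_W = 1 + 7/15*h_X + 2/15*h_Y + 2/15*h_Z + 1/15*h_W + 1/5*h_U
  h_U = 1 + 2/15*h_X + 2/15*h_Y + 1/5*h_Z + 1/3*h_W + 1/5*h_U

Substituting h_Z = 0 and rearranging gives the linear system (I - Q) h = 1:
  [8/15, -1/15, -1/5, -1/15] . (h_X, h_Y, h_W, h_U) = 1
  [-2/15, 13/15, -1/5, -4/15] . (h_X, h_Y, h_W, h_U) = 1
  [-7/15, -2/15, 14/15, -1/5] . (h_X, h_Y, h_W, h_U) = 1
  [-2/15, -2/15, -1/3, 4/5] . (h_X, h_Y, h_W, h_U) = 1

Solving yields:
  h_X = 44715/8653
  h_Y = 41550/8653
  h_W = 2775/509
  h_U = 44850/8653

Starting state is U, so the expected hitting time is h_U = 44850/8653.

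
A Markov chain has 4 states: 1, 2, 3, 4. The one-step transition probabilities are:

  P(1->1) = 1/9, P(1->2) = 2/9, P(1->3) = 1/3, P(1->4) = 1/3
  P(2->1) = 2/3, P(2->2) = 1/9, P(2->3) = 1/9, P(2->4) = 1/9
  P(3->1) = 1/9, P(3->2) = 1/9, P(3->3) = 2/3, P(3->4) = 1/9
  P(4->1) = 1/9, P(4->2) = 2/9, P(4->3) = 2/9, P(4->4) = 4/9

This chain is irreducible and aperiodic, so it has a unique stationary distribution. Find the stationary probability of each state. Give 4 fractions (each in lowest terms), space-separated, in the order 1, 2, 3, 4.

Answer: 89/446 71/446 91/223 52/223

Derivation:
The stationary distribution satisfies pi = pi * P, i.e.:
  pi_1 = 1/9*pi_1 + 2/3*pi_2 + 1/9*pi_3 + 1/9*pi_4
  pi_2 = 2/9*pi_1 + 1/9*pi_2 + 1/9*pi_3 + 2/9*pi_4
  pi_3 = 1/3*pi_1 + 1/9*pi_2 + 2/3*pi_3 + 2/9*pi_4
  pi_4 = 1/3*pi_1 + 1/9*pi_2 + 1/9*pi_3 + 4/9*pi_4
with normalization: pi_1 + pi_2 + pi_3 + pi_4 = 1.

Using the first 3 balance equations plus normalization, the linear system A*pi = b is:
  [-8/9, 2/3, 1/9, 1/9] . pi = 0
  [2/9, -8/9, 1/9, 2/9] . pi = 0
  [1/3, 1/9, -1/3, 2/9] . pi = 0
  [1, 1, 1, 1] . pi = 1

Solving yields:
  pi_1 = 89/446
  pi_2 = 71/446
  pi_3 = 91/223
  pi_4 = 52/223

Verification (pi * P):
  89/446*1/9 + 71/446*2/3 + 91/223*1/9 + 52/223*1/9 = 89/446 = pi_1  (ok)
  89/446*2/9 + 71/446*1/9 + 91/223*1/9 + 52/223*2/9 = 71/446 = pi_2  (ok)
  89/446*1/3 + 71/446*1/9 + 91/223*2/3 + 52/223*2/9 = 91/223 = pi_3  (ok)
  89/446*1/3 + 71/446*1/9 + 91/223*1/9 + 52/223*4/9 = 52/223 = pi_4  (ok)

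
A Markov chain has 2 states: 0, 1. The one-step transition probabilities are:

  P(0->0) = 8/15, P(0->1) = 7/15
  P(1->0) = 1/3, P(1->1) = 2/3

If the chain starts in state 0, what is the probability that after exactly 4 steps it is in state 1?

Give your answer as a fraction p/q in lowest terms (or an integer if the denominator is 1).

Answer: 364/625

Derivation:
Computing P^4 by repeated multiplication:
P^1 =
  0: [8/15, 7/15]
  1: [1/3, 2/3]
P^2 =
  0: [11/25, 14/25]
  1: [2/5, 3/5]
P^3 =
  0: [158/375, 217/375]
  1: [31/75, 44/75]
P^4 =
  0: [261/625, 364/625]
  1: [52/125, 73/125]

(P^4)[0 -> 1] = 364/625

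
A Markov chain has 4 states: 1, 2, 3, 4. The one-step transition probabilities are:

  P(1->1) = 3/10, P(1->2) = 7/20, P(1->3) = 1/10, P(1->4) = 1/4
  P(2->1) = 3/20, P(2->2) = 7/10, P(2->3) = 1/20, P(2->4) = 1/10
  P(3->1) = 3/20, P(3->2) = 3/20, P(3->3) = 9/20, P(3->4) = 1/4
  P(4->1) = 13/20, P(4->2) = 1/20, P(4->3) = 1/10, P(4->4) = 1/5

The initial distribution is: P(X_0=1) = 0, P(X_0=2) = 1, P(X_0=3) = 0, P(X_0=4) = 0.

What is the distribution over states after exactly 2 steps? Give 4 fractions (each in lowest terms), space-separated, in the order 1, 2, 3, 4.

Answer: 89/400 111/200 33/400 7/50

Derivation:
Propagating the distribution step by step (d_{t+1} = d_t * P):
d_0 = (1=0, 2=1, 3=0, 4=0)
  d_1[1] = 0*3/10 + 1*3/20 + 0*3/20 + 0*13/20 = 3/20
  d_1[2] = 0*7/20 + 1*7/10 + 0*3/20 + 0*1/20 = 7/10
  d_1[3] = 0*1/10 + 1*1/20 + 0*9/20 + 0*1/10 = 1/20
  d_1[4] = 0*1/4 + 1*1/10 + 0*1/4 + 0*1/5 = 1/10
d_1 = (1=3/20, 2=7/10, 3=1/20, 4=1/10)
  d_2[1] = 3/20*3/10 + 7/10*3/20 + 1/20*3/20 + 1/10*13/20 = 89/400
  d_2[2] = 3/20*7/20 + 7/10*7/10 + 1/20*3/20 + 1/10*1/20 = 111/200
  d_2[3] = 3/20*1/10 + 7/10*1/20 + 1/20*9/20 + 1/10*1/10 = 33/400
  d_2[4] = 3/20*1/4 + 7/10*1/10 + 1/20*1/4 + 1/10*1/5 = 7/50
d_2 = (1=89/400, 2=111/200, 3=33/400, 4=7/50)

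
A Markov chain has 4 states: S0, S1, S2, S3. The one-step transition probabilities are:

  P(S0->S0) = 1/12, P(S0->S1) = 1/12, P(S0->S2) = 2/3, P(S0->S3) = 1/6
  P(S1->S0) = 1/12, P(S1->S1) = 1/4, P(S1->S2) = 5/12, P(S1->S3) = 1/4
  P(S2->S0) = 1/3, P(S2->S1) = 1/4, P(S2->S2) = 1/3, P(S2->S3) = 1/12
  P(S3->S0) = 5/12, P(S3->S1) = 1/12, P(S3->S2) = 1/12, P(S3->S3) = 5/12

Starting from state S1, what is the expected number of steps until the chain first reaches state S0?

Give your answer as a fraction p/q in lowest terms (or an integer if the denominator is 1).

Let h_i = expected steps to first reach S0 from state i.
Boundary: h_S0 = 0.
First-step equations for the other states:
  h_S1 = 1 + 1/12*h_S0 + 1/4*h_S1 + 5/12*h_S2 + 1/4*h_S3
  h_S2 = 1 + 1/3*h_S0 + 1/4*h_S1 + 1/3*h_S2 + 1/12*h_S3
  h_S3 = 1 + 5/12*h_S0 + 1/12*h_S1 + 1/12*h_S2 + 5/12*h_S3

Substituting h_S0 = 0 and rearranging gives the linear system (I - Q) h = 1:
  [3/4, -5/12, -1/4] . (h_S1, h_S2, h_S3) = 1
  [-1/4, 2/3, -1/12] . (h_S1, h_S2, h_S3) = 1
  [-1/12, -1/12, 7/12] . (h_S1, h_S2, h_S3) = 1

Solving yields:
  h_S1 = 183/44
  h_S2 = 75/22
  h_S3 = 123/44

Starting state is S1, so the expected hitting time is h_S1 = 183/44.

Answer: 183/44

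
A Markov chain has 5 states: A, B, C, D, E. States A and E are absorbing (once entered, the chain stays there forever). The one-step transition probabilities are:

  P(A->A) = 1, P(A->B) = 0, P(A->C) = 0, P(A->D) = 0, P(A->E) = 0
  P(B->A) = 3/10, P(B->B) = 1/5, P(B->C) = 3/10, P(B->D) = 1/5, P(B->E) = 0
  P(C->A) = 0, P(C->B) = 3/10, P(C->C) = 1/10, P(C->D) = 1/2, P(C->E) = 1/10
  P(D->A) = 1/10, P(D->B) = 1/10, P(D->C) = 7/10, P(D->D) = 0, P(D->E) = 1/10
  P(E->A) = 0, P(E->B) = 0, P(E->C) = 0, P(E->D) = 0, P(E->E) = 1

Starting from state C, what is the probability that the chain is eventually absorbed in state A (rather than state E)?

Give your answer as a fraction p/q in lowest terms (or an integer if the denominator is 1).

Answer: 151/275

Derivation:
Let a_i = P(absorbed in A | start in state i).
Boundary conditions: a_A = 1, a_E = 0.
For each transient state i, a_i = sum_j P(i->j) * a_j:
  a_B = 3/10*a_A + 1/5*a_B + 3/10*a_C + 1/5*a_D + 0*a_E
  a_C = 0*a_A + 3/10*a_B + 1/10*a_C + 1/2*a_D + 1/10*a_E
  a_D = 1/10*a_A + 1/10*a_B + 7/10*a_C + 0*a_D + 1/10*a_E

Substituting a_A = 1 and a_E = 0, rearrange to (I - Q) a = r where r[i] = P(i -> A):
  [4/5, -3/10, -1/5] . (a_B, a_C, a_D) = 3/10
  [-3/10, 9/10, -1/2] . (a_B, a_C, a_D) = 0
  [-1/10, -7/10, 1] . (a_B, a_C, a_D) = 1/10

Solving yields:
  a_B = 18/25
  a_C = 151/275
  a_D = 153/275

Starting state is C, so the absorption probability is a_C = 151/275.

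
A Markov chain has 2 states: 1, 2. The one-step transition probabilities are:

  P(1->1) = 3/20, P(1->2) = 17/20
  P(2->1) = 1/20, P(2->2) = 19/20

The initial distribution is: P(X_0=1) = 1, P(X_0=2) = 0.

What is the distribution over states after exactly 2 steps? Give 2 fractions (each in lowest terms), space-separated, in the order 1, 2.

Propagating the distribution step by step (d_{t+1} = d_t * P):
d_0 = (1=1, 2=0)
  d_1[1] = 1*3/20 + 0*1/20 = 3/20
  d_1[2] = 1*17/20 + 0*19/20 = 17/20
d_1 = (1=3/20, 2=17/20)
  d_2[1] = 3/20*3/20 + 17/20*1/20 = 13/200
  d_2[2] = 3/20*17/20 + 17/20*19/20 = 187/200
d_2 = (1=13/200, 2=187/200)

Answer: 13/200 187/200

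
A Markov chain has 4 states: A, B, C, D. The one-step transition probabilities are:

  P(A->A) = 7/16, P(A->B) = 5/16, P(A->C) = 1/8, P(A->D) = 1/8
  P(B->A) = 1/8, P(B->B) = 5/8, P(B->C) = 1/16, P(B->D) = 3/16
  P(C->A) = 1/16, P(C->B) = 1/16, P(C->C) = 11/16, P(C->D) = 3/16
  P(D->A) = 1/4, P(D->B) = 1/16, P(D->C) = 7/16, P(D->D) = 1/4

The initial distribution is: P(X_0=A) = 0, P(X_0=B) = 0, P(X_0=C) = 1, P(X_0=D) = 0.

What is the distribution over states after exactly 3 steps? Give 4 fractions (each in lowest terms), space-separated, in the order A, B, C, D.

Answer: 627/4096 645/4096 1019/2048 393/2048

Derivation:
Propagating the distribution step by step (d_{t+1} = d_t * P):
d_0 = (A=0, B=0, C=1, D=0)
  d_1[A] = 0*7/16 + 0*1/8 + 1*1/16 + 0*1/4 = 1/16
  d_1[B] = 0*5/16 + 0*5/8 + 1*1/16 + 0*1/16 = 1/16
  d_1[C] = 0*1/8 + 0*1/16 + 1*11/16 + 0*7/16 = 11/16
  d_1[D] = 0*1/8 + 0*3/16 + 1*3/16 + 0*1/4 = 3/16
d_1 = (A=1/16, B=1/16, C=11/16, D=3/16)
  d_2[A] = 1/16*7/16 + 1/16*1/8 + 11/16*1/16 + 3/16*1/4 = 1/8
  d_2[B] = 1/16*5/16 + 1/16*5/8 + 11/16*1/16 + 3/16*1/16 = 29/256
  d_2[C] = 1/16*1/8 + 1/16*1/16 + 11/16*11/16 + 3/16*7/16 = 145/256
  d_2[D] = 1/16*1/8 + 1/16*3/16 + 11/16*3/16 + 3/16*1/4 = 25/128
d_2 = (A=1/8, B=29/256, C=145/256, D=25/128)
  d_3[A] = 1/8*7/16 + 29/256*1/8 + 145/256*1/16 + 25/128*1/4 = 627/4096
  d_3[B] = 1/8*5/16 + 29/256*5/8 + 145/256*1/16 + 25/128*1/16 = 645/4096
  d_3[C] = 1/8*1/8 + 29/256*1/16 + 145/256*11/16 + 25/128*7/16 = 1019/2048
  d_3[D] = 1/8*1/8 + 29/256*3/16 + 145/256*3/16 + 25/128*1/4 = 393/2048
d_3 = (A=627/4096, B=645/4096, C=1019/2048, D=393/2048)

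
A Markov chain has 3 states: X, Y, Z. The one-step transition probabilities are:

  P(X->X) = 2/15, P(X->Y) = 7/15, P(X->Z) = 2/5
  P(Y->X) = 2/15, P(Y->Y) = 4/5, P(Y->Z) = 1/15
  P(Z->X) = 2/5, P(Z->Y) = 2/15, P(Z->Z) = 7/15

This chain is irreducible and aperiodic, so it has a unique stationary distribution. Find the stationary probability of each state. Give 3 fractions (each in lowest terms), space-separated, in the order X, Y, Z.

Answer: 22/115 68/115 5/23

Derivation:
The stationary distribution satisfies pi = pi * P, i.e.:
  pi_X = 2/15*pi_X + 2/15*pi_Y + 2/5*pi_Z
  pi_Y = 7/15*pi_X + 4/5*pi_Y + 2/15*pi_Z
  pi_Z = 2/5*pi_X + 1/15*pi_Y + 7/15*pi_Z
with normalization: pi_X + pi_Y + pi_Z = 1.

Using the first 2 balance equations plus normalization, the linear system A*pi = b is:
  [-13/15, 2/15, 2/5] . pi = 0
  [7/15, -1/5, 2/15] . pi = 0
  [1, 1, 1] . pi = 1

Solving yields:
  pi_X = 22/115
  pi_Y = 68/115
  pi_Z = 5/23

Verification (pi * P):
  22/115*2/15 + 68/115*2/15 + 5/23*2/5 = 22/115 = pi_X  (ok)
  22/115*7/15 + 68/115*4/5 + 5/23*2/15 = 68/115 = pi_Y  (ok)
  22/115*2/5 + 68/115*1/15 + 5/23*7/15 = 5/23 = pi_Z  (ok)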